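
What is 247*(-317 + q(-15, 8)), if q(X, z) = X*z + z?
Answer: -105963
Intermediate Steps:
q(X, z) = z + X*z
247*(-317 + q(-15, 8)) = 247*(-317 + 8*(1 - 15)) = 247*(-317 + 8*(-14)) = 247*(-317 - 112) = 247*(-429) = -105963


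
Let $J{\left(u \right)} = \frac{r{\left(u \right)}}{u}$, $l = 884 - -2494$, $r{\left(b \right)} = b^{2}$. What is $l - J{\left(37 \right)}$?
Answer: $3341$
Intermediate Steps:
$l = 3378$ ($l = 884 + 2494 = 3378$)
$J{\left(u \right)} = u$ ($J{\left(u \right)} = \frac{u^{2}}{u} = u$)
$l - J{\left(37 \right)} = 3378 - 37 = 3341$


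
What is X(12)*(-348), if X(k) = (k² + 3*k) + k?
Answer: -66816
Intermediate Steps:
X(k) = k² + 4*k
X(12)*(-348) = (12*(4 + 12))*(-348) = (12*16)*(-348) = 192*(-348) = -66816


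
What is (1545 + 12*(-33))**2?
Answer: 1320201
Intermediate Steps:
(1545 + 12*(-33))**2 = (1545 - 396)**2 = 1149**2 = 1320201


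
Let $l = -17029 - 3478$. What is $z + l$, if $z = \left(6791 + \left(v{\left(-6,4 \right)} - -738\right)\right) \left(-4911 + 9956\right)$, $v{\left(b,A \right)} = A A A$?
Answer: $38286178$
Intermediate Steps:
$v{\left(b,A \right)} = A^{3}$ ($v{\left(b,A \right)} = A^{2} A = A^{3}$)
$l = -20507$ ($l = -17029 - 3478 = -20507$)
$z = 38306685$ ($z = \left(6791 + \left(4^{3} - -738\right)\right) \left(-4911 + 9956\right) = \left(6791 + \left(64 + 738\right)\right) 5045 = \left(6791 + 802\right) 5045 = 7593 \cdot 5045 = 38306685$)
$z + l = 38306685 - 20507 = 38286178$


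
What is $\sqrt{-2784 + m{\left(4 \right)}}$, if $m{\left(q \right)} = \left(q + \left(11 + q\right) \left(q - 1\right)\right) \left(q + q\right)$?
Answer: $2 i \sqrt{598} \approx 48.908 i$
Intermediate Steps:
$m{\left(q \right)} = 2 q \left(q + \left(-1 + q\right) \left(11 + q\right)\right)$ ($m{\left(q \right)} = \left(q + \left(11 + q\right) \left(-1 + q\right)\right) 2 q = \left(q + \left(-1 + q\right) \left(11 + q\right)\right) 2 q = 2 q \left(q + \left(-1 + q\right) \left(11 + q\right)\right)$)
$\sqrt{-2784 + m{\left(4 \right)}} = \sqrt{-2784 + 2 \cdot 4 \left(-11 + 4^{2} + 11 \cdot 4\right)} = \sqrt{-2784 + 2 \cdot 4 \left(-11 + 16 + 44\right)} = \sqrt{-2784 + 2 \cdot 4 \cdot 49} = \sqrt{-2784 + 392} = \sqrt{-2392} = 2 i \sqrt{598}$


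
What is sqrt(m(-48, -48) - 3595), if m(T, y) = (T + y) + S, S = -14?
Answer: I*sqrt(3705) ≈ 60.869*I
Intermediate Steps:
m(T, y) = -14 + T + y (m(T, y) = (T + y) - 14 = -14 + T + y)
sqrt(m(-48, -48) - 3595) = sqrt((-14 - 48 - 48) - 3595) = sqrt(-110 - 3595) = sqrt(-3705) = I*sqrt(3705)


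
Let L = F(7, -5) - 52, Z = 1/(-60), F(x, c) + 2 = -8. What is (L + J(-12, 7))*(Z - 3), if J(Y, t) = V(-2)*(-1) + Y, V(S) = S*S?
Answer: 2353/10 ≈ 235.30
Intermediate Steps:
V(S) = S²
F(x, c) = -10 (F(x, c) = -2 - 8 = -10)
Z = -1/60 ≈ -0.016667
L = -62 (L = -10 - 52 = -62)
J(Y, t) = -4 + Y (J(Y, t) = (-2)²*(-1) + Y = 4*(-1) + Y = -4 + Y)
(L + J(-12, 7))*(Z - 3) = (-62 + (-4 - 12))*(-1/60 - 3) = (-62 - 16)*(-181/60) = -78*(-181/60) = 2353/10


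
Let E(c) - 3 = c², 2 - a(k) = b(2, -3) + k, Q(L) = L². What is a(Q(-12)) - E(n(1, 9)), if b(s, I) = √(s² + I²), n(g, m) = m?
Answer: -226 - √13 ≈ -229.61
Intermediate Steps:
b(s, I) = √(I² + s²)
a(k) = 2 - k - √13 (a(k) = 2 - (√((-3)² + 2²) + k) = 2 - (√(9 + 4) + k) = 2 - (√13 + k) = 2 - (k + √13) = 2 + (-k - √13) = 2 - k - √13)
E(c) = 3 + c²
a(Q(-12)) - E(n(1, 9)) = (2 - 1*(-12)² - √13) - (3 + 9²) = (2 - 1*144 - √13) - (3 + 81) = (2 - 144 - √13) - 1*84 = (-142 - √13) - 84 = -226 - √13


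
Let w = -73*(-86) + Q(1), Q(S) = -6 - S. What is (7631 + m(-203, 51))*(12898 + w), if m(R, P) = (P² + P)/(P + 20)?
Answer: 10436619557/71 ≈ 1.4699e+8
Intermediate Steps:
m(R, P) = (P + P²)/(20 + P)
w = 6271 (w = -73*(-86) + (-6 - 1*1) = 6278 + (-6 - 1) = 6278 - 7 = 6271)
(7631 + m(-203, 51))*(12898 + w) = (7631 + 51*(1 + 51)/(20 + 51))*(12898 + 6271) = (7631 + 51*52/71)*19169 = (7631 + 51*(1/71)*52)*19169 = (7631 + 2652/71)*19169 = (544453/71)*19169 = 10436619557/71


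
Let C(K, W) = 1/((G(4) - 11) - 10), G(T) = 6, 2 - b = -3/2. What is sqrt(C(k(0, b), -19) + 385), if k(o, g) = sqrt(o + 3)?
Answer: sqrt(86610)/15 ≈ 19.620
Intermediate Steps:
b = 7/2 (b = 2 - (-3)/2 = 2 - 1*(-3/2) = 2 + 3/2 = 7/2 ≈ 3.5000)
k(o, g) = sqrt(3 + o)
C(K, W) = -1/15 (C(K, W) = 1/((6 - 11) - 10) = 1/(-5 - 10) = 1/(-15) = -1/15)
sqrt(C(k(0, b), -19) + 385) = sqrt(-1/15 + 385) = sqrt(5774/15) = sqrt(86610)/15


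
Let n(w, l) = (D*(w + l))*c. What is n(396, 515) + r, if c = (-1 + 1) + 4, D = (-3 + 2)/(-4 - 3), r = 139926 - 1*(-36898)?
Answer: 1241412/7 ≈ 1.7734e+5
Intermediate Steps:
r = 176824 (r = 139926 + 36898 = 176824)
D = ⅐ (D = -1/(-7) = -1*(-⅐) = ⅐ ≈ 0.14286)
c = 4 (c = 0 + 4 = 4)
n(w, l) = 4*l/7 + 4*w/7 (n(w, l) = ((w + l)/7)*4 = ((l + w)/7)*4 = (l/7 + w/7)*4 = 4*l/7 + 4*w/7)
n(396, 515) + r = ((4/7)*515 + (4/7)*396) + 176824 = (2060/7 + 1584/7) + 176824 = 3644/7 + 176824 = 1241412/7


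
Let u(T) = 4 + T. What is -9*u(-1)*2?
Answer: -54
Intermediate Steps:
-9*u(-1)*2 = -9*(4 - 1)*2 = -9*3*2 = -27*2 = -54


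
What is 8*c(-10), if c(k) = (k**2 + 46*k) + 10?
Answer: -2800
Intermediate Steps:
c(k) = 10 + k**2 + 46*k
8*c(-10) = 8*(10 + (-10)**2 + 46*(-10)) = 8*(10 + 100 - 460) = 8*(-350) = -2800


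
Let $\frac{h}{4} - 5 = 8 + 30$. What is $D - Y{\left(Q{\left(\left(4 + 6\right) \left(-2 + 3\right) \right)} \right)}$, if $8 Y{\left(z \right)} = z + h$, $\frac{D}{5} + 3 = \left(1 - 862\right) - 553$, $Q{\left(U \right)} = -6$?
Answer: $- \frac{28423}{4} \approx -7105.8$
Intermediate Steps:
$h = 172$ ($h = 20 + 4 \left(8 + 30\right) = 20 + 4 \cdot 38 = 20 + 152 = 172$)
$D = -7085$ ($D = -15 + 5 \left(\left(1 - 862\right) - 553\right) = -15 + 5 \left(-861 - 553\right) = -15 + 5 \left(-1414\right) = -15 - 7070 = -7085$)
$Y{\left(z \right)} = \frac{43}{2} + \frac{z}{8}$ ($Y{\left(z \right)} = \frac{z + 172}{8} = \frac{172 + z}{8} = \frac{43}{2} + \frac{z}{8}$)
$D - Y{\left(Q{\left(\left(4 + 6\right) \left(-2 + 3\right) \right)} \right)} = -7085 - \left(\frac{43}{2} + \frac{1}{8} \left(-6\right)\right) = -7085 - \left(\frac{43}{2} - \frac{3}{4}\right) = -7085 - \frac{83}{4} = - \frac{28423}{4}$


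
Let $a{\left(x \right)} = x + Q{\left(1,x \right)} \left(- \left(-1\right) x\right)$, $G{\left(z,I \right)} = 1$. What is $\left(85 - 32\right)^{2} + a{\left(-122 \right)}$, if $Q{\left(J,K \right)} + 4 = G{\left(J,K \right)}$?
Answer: $3053$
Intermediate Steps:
$Q{\left(J,K \right)} = -3$ ($Q{\left(J,K \right)} = -4 + 1 = -3$)
$a{\left(x \right)} = - 2 x$ ($a{\left(x \right)} = x - 3 \left(- \left(-1\right) x\right) = x - 3 x = - 2 x$)
$\left(85 - 32\right)^{2} + a{\left(-122 \right)} = \left(85 - 32\right)^{2} - -244 = 53^{2} + 244 = 2809 + 244 = 3053$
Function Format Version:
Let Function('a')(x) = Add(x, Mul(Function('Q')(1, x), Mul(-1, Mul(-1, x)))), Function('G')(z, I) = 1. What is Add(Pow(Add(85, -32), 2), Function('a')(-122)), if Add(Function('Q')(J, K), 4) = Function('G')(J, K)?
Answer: 3053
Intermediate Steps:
Function('Q')(J, K) = -3 (Function('Q')(J, K) = Add(-4, 1) = -3)
Function('a')(x) = Mul(-2, x) (Function('a')(x) = Add(x, Mul(-3, Mul(-1, Mul(-1, x)))) = Add(x, Mul(-3, x)) = Mul(-2, x))
Add(Pow(Add(85, -32), 2), Function('a')(-122)) = Add(Pow(Add(85, -32), 2), Mul(-2, -122)) = Add(Pow(53, 2), 244) = Add(2809, 244) = 3053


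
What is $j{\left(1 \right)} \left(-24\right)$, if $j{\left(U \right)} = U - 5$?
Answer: $96$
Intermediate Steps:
$j{\left(U \right)} = -5 + U$
$j{\left(1 \right)} \left(-24\right) = \left(-5 + 1\right) \left(-24\right) = \left(-4\right) \left(-24\right) = 96$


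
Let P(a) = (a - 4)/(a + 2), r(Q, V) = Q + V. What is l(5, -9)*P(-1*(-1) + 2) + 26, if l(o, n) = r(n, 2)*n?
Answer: 67/5 ≈ 13.400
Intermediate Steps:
P(a) = (-4 + a)/(2 + a)
l(o, n) = n*(2 + n) (l(o, n) = (n + 2)*n = (2 + n)*n = n*(2 + n))
l(5, -9)*P(-1*(-1) + 2) + 26 = (-9*(2 - 9))*((-4 + (-1*(-1) + 2))/(2 + (-1*(-1) + 2))) + 26 = (-9*(-7))*((-4 + (1 + 2))/(2 + (1 + 2))) + 26 = 63*((-4 + 3)/(2 + 3)) + 26 = 63*(-1/5) + 26 = 63*((⅕)*(-1)) + 26 = 63*(-⅕) + 26 = -63/5 + 26 = 67/5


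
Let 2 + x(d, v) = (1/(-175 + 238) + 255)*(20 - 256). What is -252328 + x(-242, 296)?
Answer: -19688366/63 ≈ -3.1251e+5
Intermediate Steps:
x(d, v) = -3791702/63 (x(d, v) = -2 + (1/(-175 + 238) + 255)*(20 - 256) = -2 + (1/63 + 255)*(-236) = -2 + (16066/63)*(-236) = -2 - 3791576/63 = -3791702/63)
-252328 + x(-242, 296) = -252328 - 3791702/63 = -19688366/63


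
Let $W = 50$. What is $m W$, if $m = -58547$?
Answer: $-2927350$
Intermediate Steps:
$m W = \left(-58547\right) 50 = -2927350$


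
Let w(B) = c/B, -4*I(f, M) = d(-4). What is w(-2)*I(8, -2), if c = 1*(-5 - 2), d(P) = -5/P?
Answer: -35/32 ≈ -1.0938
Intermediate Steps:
I(f, M) = -5/16 (I(f, M) = -(-5)/(4*(-4)) = -(-5)*(-1)/(4*4) = -¼*5/4 = -5/16)
c = -7 (c = 1*(-7) = -7)
w(B) = -7/B
w(-2)*I(8, -2) = -7/(-2)*(-5/16) = -7*(-½)*(-5/16) = (7/2)*(-5/16) = -35/32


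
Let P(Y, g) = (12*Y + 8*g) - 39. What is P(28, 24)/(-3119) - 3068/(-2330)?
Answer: 4214861/3633635 ≈ 1.1600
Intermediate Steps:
P(Y, g) = -39 + 8*g + 12*Y (P(Y, g) = (8*g + 12*Y) - 39 = -39 + 8*g + 12*Y)
P(28, 24)/(-3119) - 3068/(-2330) = (-39 + 8*24 + 12*28)/(-3119) - 3068/(-2330) = (-39 + 192 + 336)*(-1/3119) - 3068*(-1/2330) = 489*(-1/3119) + 1534/1165 = -489/3119 + 1534/1165 = 4214861/3633635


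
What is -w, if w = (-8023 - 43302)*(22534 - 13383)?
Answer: 469675075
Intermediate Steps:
w = -469675075 (w = -51325*9151 = -469675075)
-w = -1*(-469675075) = 469675075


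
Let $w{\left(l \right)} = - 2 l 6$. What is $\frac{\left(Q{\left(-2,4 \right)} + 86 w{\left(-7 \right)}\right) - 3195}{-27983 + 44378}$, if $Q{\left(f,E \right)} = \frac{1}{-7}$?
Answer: $\frac{28202}{114765} \approx 0.24574$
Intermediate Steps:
$w{\left(l \right)} = - 12 l$
$Q{\left(f,E \right)} = - \frac{1}{7}$
$\frac{\left(Q{\left(-2,4 \right)} + 86 w{\left(-7 \right)}\right) - 3195}{-27983 + 44378} = \frac{\left(- \frac{1}{7} + 86 \left(\left(-12\right) \left(-7\right)\right)\right) - 3195}{-27983 + 44378} = \frac{\left(- \frac{1}{7} + 86 \cdot 84\right) - 3195}{16395} = \left(\left(- \frac{1}{7} + 7224\right) - 3195\right) \frac{1}{16395} = \left(\frac{50567}{7} - 3195\right) \frac{1}{16395} = \frac{28202}{7} \cdot \frac{1}{16395} = \frac{28202}{114765}$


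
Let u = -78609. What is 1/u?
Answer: -1/78609 ≈ -1.2721e-5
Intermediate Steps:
1/u = 1/(-78609) = -1/78609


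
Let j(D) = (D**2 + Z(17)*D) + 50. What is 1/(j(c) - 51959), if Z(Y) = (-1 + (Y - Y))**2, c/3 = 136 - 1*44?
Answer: 1/24543 ≈ 4.0745e-5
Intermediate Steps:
c = 276 (c = 3*(136 - 1*44) = 3*(136 - 44) = 3*92 = 276)
Z(Y) = 1 (Z(Y) = (-1 + 0)**2 = (-1)**2 = 1)
j(D) = 50 + D + D**2 (j(D) = (D**2 + 1*D) + 50 = (D**2 + D) + 50 = (D + D**2) + 50 = 50 + D + D**2)
1/(j(c) - 51959) = 1/((50 + 276 + 276**2) - 51959) = 1/((50 + 276 + 76176) - 51959) = 1/(76502 - 51959) = 1/24543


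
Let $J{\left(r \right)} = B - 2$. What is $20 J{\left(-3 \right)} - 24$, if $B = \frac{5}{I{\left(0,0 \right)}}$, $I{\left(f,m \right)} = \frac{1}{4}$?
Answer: $336$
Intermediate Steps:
$I{\left(f,m \right)} = \frac{1}{4}$
$B = 20$ ($B = 5 \frac{1}{\frac{1}{4}} = 5 \cdot 4 = 20$)
$J{\left(r \right)} = 18$ ($J{\left(r \right)} = 20 - 2 = 18$)
$20 J{\left(-3 \right)} - 24 = 20 \cdot 18 - 24 = 360 - 24 = 336$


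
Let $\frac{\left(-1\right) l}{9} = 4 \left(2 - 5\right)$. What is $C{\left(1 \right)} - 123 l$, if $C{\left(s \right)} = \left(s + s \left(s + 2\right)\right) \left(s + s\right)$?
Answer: $-13276$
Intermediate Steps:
$l = 108$ ($l = - 9 \cdot 4 \left(2 - 5\right) = - 9 \cdot 4 \left(-3\right) = \left(-9\right) \left(-12\right) = 108$)
$C{\left(s \right)} = 2 s \left(s + s \left(2 + s\right)\right)$ ($C{\left(s \right)} = \left(s + s \left(2 + s\right)\right) 2 s = 2 s \left(s + s \left(2 + s\right)\right)$)
$C{\left(1 \right)} - 123 l = 2 \cdot 1^{2} \left(3 + 1\right) - 13284 = 2 \cdot 1 \cdot 4 - 13284 = 8 - 13284 = -13276$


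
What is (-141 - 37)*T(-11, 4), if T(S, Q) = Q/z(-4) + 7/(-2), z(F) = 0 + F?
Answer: 801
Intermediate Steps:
z(F) = F
T(S, Q) = -7/2 - Q/4 (T(S, Q) = Q/(-4) + 7/(-2) = Q*(-¼) + 7*(-½) = -Q/4 - 7/2 = -7/2 - Q/4)
(-141 - 37)*T(-11, 4) = (-141 - 37)*(-7/2 - ¼*4) = -178*(-7/2 - 1) = -178*(-9/2) = 801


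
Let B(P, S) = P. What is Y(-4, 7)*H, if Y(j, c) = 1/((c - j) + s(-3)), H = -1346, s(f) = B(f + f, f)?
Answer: -1346/5 ≈ -269.20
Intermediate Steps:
s(f) = 2*f (s(f) = f + f = 2*f)
Y(j, c) = 1/(-6 + c - j) (Y(j, c) = 1/((c - j) + 2*(-3)) = 1/((c - j) - 6) = 1/(-6 + c - j))
Y(-4, 7)*H = -1346/(-6 + 7 - 1*(-4)) = -1346/(-6 + 7 + 4) = -1346/5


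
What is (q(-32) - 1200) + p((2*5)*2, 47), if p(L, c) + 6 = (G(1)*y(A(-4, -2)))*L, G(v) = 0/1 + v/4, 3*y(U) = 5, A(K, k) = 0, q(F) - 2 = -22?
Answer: -3653/3 ≈ -1217.7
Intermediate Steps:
q(F) = -20 (q(F) = 2 - 22 = -20)
y(U) = 5/3 (y(U) = (⅓)*5 = 5/3)
G(v) = v/4 (G(v) = 0*1 + v*(¼) = 0 + v/4 = v/4)
p(L, c) = -6 + 5*L/12 (p(L, c) = -6 + (((¼)*1)*(5/3))*L = -6 + ((¼)*(5/3))*L = -6 + 5*L/12)
(q(-32) - 1200) + p((2*5)*2, 47) = (-20 - 1200) + (-6 + 5*((2*5)*2)/12) = -1220 + (-6 + 5*(10*2)/12) = -1220 + (-6 + (5/12)*20) = -1220 + (-6 + 25/3) = -1220 + 7/3 = -3653/3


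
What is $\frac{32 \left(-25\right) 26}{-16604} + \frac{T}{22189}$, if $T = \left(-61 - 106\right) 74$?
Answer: $\frac{64084742}{92106539} \approx 0.69577$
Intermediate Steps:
$T = -12358$ ($T = \left(-167\right) 74 = -12358$)
$\frac{32 \left(-25\right) 26}{-16604} + \frac{T}{22189} = \frac{32 \left(-25\right) 26}{-16604} - \frac{12358}{22189} = \left(-800\right) 26 \left(- \frac{1}{16604}\right) - \frac{12358}{22189} = \left(-20800\right) \left(- \frac{1}{16604}\right) - \frac{12358}{22189} = \frac{5200}{4151} - \frac{12358}{22189} = \frac{64084742}{92106539}$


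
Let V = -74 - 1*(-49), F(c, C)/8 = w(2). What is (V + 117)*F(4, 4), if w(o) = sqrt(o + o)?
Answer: 1472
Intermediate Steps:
w(o) = sqrt(2)*sqrt(o) (w(o) = sqrt(2*o) = sqrt(2)*sqrt(o))
F(c, C) = 16 (F(c, C) = 8*(sqrt(2)*sqrt(2)) = 8*2 = 16)
V = -25 (V = -74 + 49 = -25)
(V + 117)*F(4, 4) = (-25 + 117)*16 = 92*16 = 1472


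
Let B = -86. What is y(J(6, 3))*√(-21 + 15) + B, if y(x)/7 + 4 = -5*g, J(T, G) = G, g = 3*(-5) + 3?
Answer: -86 + 392*I*√6 ≈ -86.0 + 960.2*I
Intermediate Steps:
g = -12 (g = -15 + 3 = -12)
y(x) = 392 (y(x) = -28 + 7*(-5*(-12)) = -28 + 7*60 = -28 + 420 = 392)
y(J(6, 3))*√(-21 + 15) + B = 392*√(-21 + 15) - 86 = 392*√(-6) - 86 = 392*(I*√6) - 86 = 392*I*√6 - 86 = -86 + 392*I*√6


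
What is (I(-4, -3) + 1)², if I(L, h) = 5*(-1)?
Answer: 16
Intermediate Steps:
I(L, h) = -5
(I(-4, -3) + 1)² = (-5 + 1)² = (-4)² = 16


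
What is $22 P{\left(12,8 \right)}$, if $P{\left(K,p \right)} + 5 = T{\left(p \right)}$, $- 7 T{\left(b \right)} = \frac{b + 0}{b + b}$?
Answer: $- \frac{781}{7} \approx -111.57$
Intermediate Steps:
$T{\left(b \right)} = - \frac{1}{14}$ ($T{\left(b \right)} = - \frac{\left(b + 0\right) \frac{1}{b + b}}{7} = - \frac{b \frac{1}{2 b}}{7} = \left(- \frac{1}{7}\right) \frac{1}{2} = - \frac{1}{14}$)
$P{\left(K,p \right)} = - \frac{71}{14}$ ($P{\left(K,p \right)} = -5 - \frac{1}{14} = - \frac{71}{14}$)
$22 P{\left(12,8 \right)} = 22 \left(- \frac{71}{14}\right) = - \frac{781}{7}$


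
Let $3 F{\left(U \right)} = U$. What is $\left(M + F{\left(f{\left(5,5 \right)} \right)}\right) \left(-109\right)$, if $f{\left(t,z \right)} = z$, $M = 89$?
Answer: $- \frac{29648}{3} \approx -9882.7$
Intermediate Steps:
$F{\left(U \right)} = \frac{U}{3}$
$\left(M + F{\left(f{\left(5,5 \right)} \right)}\right) \left(-109\right) = \left(89 + \frac{1}{3} \cdot 5\right) \left(-109\right) = \left(89 + \frac{5}{3}\right) \left(-109\right) = \frac{272}{3} \left(-109\right) = - \frac{29648}{3}$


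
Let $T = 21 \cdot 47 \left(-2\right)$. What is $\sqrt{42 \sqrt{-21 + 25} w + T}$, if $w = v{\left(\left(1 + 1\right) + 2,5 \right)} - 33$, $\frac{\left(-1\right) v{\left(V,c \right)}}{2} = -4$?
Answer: $i \sqrt{4074} \approx 63.828 i$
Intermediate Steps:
$v{\left(V,c \right)} = 8$ ($v{\left(V,c \right)} = \left(-2\right) \left(-4\right) = 8$)
$T = -1974$ ($T = 987 \left(-2\right) = -1974$)
$w = -25$ ($w = 8 - 33 = -25$)
$\sqrt{42 \sqrt{-21 + 25} w + T} = \sqrt{42 \sqrt{-21 + 25} \left(-25\right) - 1974} = \sqrt{42 \sqrt{4} \left(-25\right) - 1974} = \sqrt{42 \cdot 2 \left(-25\right) - 1974} = \sqrt{84 \left(-25\right) - 1974} = \sqrt{-2100 - 1974} = \sqrt{-4074} = i \sqrt{4074}$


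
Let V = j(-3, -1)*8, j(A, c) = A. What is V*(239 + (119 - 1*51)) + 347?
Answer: -7021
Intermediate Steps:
V = -24 (V = -3*8 = -24)
V*(239 + (119 - 1*51)) + 347 = -24*(239 + (119 - 1*51)) + 347 = -24*(239 + (119 - 51)) + 347 = -24*(239 + 68) + 347 = -24*307 + 347 = -7368 + 347 = -7021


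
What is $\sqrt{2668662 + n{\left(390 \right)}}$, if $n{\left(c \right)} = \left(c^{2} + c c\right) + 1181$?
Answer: $\sqrt{2974043} \approx 1724.5$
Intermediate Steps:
$n{\left(c \right)} = 1181 + 2 c^{2}$ ($n{\left(c \right)} = \left(c^{2} + c^{2}\right) + 1181 = 2 c^{2} + 1181 = 1181 + 2 c^{2}$)
$\sqrt{2668662 + n{\left(390 \right)}} = \sqrt{2668662 + \left(1181 + 2 \cdot 390^{2}\right)} = \sqrt{2668662 + \left(1181 + 2 \cdot 152100\right)} = \sqrt{2668662 + \left(1181 + 304200\right)} = \sqrt{2668662 + 305381} = \sqrt{2974043}$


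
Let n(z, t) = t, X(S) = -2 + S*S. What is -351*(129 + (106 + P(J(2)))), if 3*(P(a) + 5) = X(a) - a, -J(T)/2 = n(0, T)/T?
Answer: -81198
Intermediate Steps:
X(S) = -2 + S**2
J(T) = -2 (J(T) = -2*T/T = -2*1 = -2)
P(a) = -17/3 - a/3 + a**2/3 (P(a) = -5 + ((-2 + a**2) - a)/3 = -5 + (-2 + a**2 - a)/3 = -5 + (-2/3 - a/3 + a**2/3) = -17/3 - a/3 + a**2/3)
-351*(129 + (106 + P(J(2)))) = -351*(129 + (106 + (-17/3 - 1/3*(-2) + (1/3)*(-2)**2))) = -351*(129 + (106 + (-17/3 + 2/3 + (1/3)*4))) = -351*(129 + (106 + (-17/3 + 2/3 + 4/3))) = -351*(129 + (106 - 11/3)) = -351*(129 + 307/3) = -351*694/3 = -81198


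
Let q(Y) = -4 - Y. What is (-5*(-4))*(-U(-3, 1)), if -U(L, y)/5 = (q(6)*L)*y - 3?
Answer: 2700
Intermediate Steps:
U(L, y) = 15 + 50*L*y (U(L, y) = -5*(((-4 - 1*6)*L)*y - 3) = -5*(((-4 - 6)*L)*y - 3) = -5*((-10*L)*y - 3) = -5*(-10*L*y - 3) = -5*(-3 - 10*L*y) = 15 + 50*L*y)
(-5*(-4))*(-U(-3, 1)) = (-5*(-4))*(-(15 + 50*(-3)*1)) = 20*(-(15 - 150)) = 20*(-1*(-135)) = 20*135 = 2700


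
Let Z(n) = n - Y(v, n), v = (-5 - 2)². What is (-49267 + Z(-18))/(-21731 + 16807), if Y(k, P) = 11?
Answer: 12324/1231 ≈ 10.011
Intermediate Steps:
v = 49 (v = (-7)² = 49)
Z(n) = -11 + n (Z(n) = n - 1*11 = n - 11 = -11 + n)
(-49267 + Z(-18))/(-21731 + 16807) = (-49267 + (-11 - 18))/(-21731 + 16807) = (-49267 - 29)/(-4924) = -49296*(-1/4924) = 12324/1231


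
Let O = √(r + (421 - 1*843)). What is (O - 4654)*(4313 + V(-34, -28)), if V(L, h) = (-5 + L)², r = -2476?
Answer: -27151436 + 17502*I*√322 ≈ -2.7151e+7 + 3.1406e+5*I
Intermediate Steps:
O = 3*I*√322 (O = √(-2476 + (421 - 1*843)) = √(-2476 + (421 - 843)) = √(-2476 - 422) = √(-2898) = 3*I*√322 ≈ 53.833*I)
(O - 4654)*(4313 + V(-34, -28)) = (3*I*√322 - 4654)*(4313 + (-5 - 34)²) = (-4654 + 3*I*√322)*(4313 + (-39)²) = (-4654 + 3*I*√322)*(4313 + 1521) = (-4654 + 3*I*√322)*5834 = -27151436 + 17502*I*√322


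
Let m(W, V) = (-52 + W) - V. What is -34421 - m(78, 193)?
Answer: -34254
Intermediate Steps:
m(W, V) = -52 + W - V
-34421 - m(78, 193) = -34421 - (-52 + 78 - 1*193) = -34421 - (-52 + 78 - 193) = -34421 - 1*(-167) = -34421 + 167 = -34254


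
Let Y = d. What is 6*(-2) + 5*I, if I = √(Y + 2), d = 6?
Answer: -12 + 10*√2 ≈ 2.1421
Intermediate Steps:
Y = 6
I = 2*√2 (I = √(6 + 2) = √8 = 2*√2 ≈ 2.8284)
6*(-2) + 5*I = 6*(-2) + 5*(2*√2) = -12 + 10*√2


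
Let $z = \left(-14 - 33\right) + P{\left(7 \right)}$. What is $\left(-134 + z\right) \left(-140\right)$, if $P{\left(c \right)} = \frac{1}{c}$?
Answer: $25320$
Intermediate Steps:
$z = - \frac{328}{7}$ ($z = \left(-14 - 33\right) + \frac{1}{7} = -47 + \frac{1}{7} = - \frac{328}{7} \approx -46.857$)
$\left(-134 + z\right) \left(-140\right) = \left(-134 - \frac{328}{7}\right) \left(-140\right) = \left(- \frac{1266}{7}\right) \left(-140\right) = 25320$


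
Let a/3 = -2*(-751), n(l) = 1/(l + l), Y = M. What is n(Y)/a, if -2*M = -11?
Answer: 1/49566 ≈ 2.0175e-5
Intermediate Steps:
M = 11/2 (M = -½*(-11) = 11/2 ≈ 5.5000)
Y = 11/2 ≈ 5.5000
n(l) = 1/(2*l)
a = 4506 (a = 3*(-2*(-751)) = 3*1502 = 4506)
n(Y)/a = (1/(2*(11/2)))/4506 = ((½)*(2/11))*(1/4506) = (1/11)*(1/4506) = 1/49566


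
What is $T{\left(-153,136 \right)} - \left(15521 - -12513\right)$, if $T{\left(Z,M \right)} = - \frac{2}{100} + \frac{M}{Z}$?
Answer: $- \frac{12615709}{450} \approx -28035.0$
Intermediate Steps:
$T{\left(Z,M \right)} = - \frac{1}{50} + \frac{M}{Z}$ ($T{\left(Z,M \right)} = \left(-2\right) \frac{1}{100} + \frac{M}{Z} = - \frac{1}{50} + \frac{M}{Z}$)
$T{\left(-153,136 \right)} - \left(15521 - -12513\right) = \frac{136 - - \frac{153}{50}}{-153} - \left(15521 - -12513\right) = - \frac{136 + \frac{153}{50}}{153} - \left(15521 + 12513\right) = \left(- \frac{1}{153}\right) \frac{6953}{50} - 28034 = - \frac{409}{450} - 28034 = - \frac{12615709}{450}$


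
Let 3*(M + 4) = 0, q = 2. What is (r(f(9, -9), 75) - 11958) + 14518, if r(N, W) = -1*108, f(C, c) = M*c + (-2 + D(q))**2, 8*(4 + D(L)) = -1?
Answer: 2452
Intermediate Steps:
D(L) = -33/8 (D(L) = -4 + (1/8)*(-1) = -4 - 1/8 = -33/8)
M = -4 (M = -4 + (1/3)*0 = -4 + 0 = -4)
f(C, c) = 2401/64 - 4*c (f(C, c) = -4*c + (-2 - 33/8)**2 = -4*c + (-49/8)**2 = -4*c + 2401/64 = 2401/64 - 4*c)
r(N, W) = -108
(r(f(9, -9), 75) - 11958) + 14518 = (-108 - 11958) + 14518 = -12066 + 14518 = 2452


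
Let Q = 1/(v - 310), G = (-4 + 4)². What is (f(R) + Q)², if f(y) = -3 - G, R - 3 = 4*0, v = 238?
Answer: 47089/5184 ≈ 9.0835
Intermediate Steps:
G = 0 (G = 0² = 0)
R = 3 (R = 3 + 4*0 = 3 + 0 = 3)
f(y) = -3 (f(y) = -3 - 1*0 = -3 + 0 = -3)
Q = -1/72 (Q = 1/(238 - 310) = 1/(-72) = -1/72 ≈ -0.013889)
(f(R) + Q)² = (-3 - 1/72)² = (-217/72)² = 47089/5184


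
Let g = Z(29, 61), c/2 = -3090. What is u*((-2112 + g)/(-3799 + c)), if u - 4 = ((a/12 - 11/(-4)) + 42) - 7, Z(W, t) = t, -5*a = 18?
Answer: 1700279/199580 ≈ 8.5193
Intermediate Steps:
a = -18/5 (a = -⅕*18 = -18/5 ≈ -3.6000)
c = -6180 (c = 2*(-3090) = -6180)
g = 61
u = 829/20 (u = 4 + (((-18/5/12 - 11/(-4)) + 42) - 7) = 4 + (((-18/5*1/12 - 11*(-¼)) + 42) - 7) = 4 + (((-3/10 + 11/4) + 42) - 7) = 4 + ((49/20 + 42) - 7) = 4 + (889/20 - 7) = 4 + 749/20 = 829/20 ≈ 41.450)
u*((-2112 + g)/(-3799 + c)) = 829*((-2112 + 61)/(-3799 - 6180))/20 = 829*(-2051/(-9979))/20 = 829*(-2051*(-1/9979))/20 = (829/20)*(2051/9979) = 1700279/199580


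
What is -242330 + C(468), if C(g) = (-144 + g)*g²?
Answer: 70721446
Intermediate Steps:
C(g) = g²*(-144 + g)
-242330 + C(468) = -242330 + 468²*(-144 + 468) = -242330 + 219024*324 = -242330 + 70963776 = 70721446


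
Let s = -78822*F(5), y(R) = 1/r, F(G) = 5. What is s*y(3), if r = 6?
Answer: -65685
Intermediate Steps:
y(R) = ⅙ (y(R) = 1/6 = ⅙)
s = -394110 (s = -78822*5 = -394110)
s*y(3) = -394110*⅙ = -65685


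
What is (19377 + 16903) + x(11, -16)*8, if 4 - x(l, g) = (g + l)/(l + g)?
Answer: 36304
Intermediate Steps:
x(l, g) = 3 (x(l, g) = 4 - (g + l)/(l + g) = 4 - (g + l)/(g + l) = 4 - 1*1 = 4 - 1 = 3)
(19377 + 16903) + x(11, -16)*8 = (19377 + 16903) + 3*8 = 36280 + 24 = 36304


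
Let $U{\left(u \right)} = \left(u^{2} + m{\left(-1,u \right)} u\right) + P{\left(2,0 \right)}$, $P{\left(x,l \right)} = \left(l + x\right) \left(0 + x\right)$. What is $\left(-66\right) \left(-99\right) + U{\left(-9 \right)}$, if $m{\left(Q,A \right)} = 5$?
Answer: $6574$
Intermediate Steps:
$P{\left(x,l \right)} = x \left(l + x\right)$ ($P{\left(x,l \right)} = \left(l + x\right) x = x \left(l + x\right)$)
$U{\left(u \right)} = 4 + u^{2} + 5 u$ ($U{\left(u \right)} = \left(u^{2} + 5 u\right) + 2 \left(0 + 2\right) = \left(u^{2} + 5 u\right) + 2 \cdot 2 = \left(u^{2} + 5 u\right) + 4 = 4 + u^{2} + 5 u$)
$\left(-66\right) \left(-99\right) + U{\left(-9 \right)} = \left(-66\right) \left(-99\right) + \left(4 + \left(-9\right)^{2} + 5 \left(-9\right)\right) = 6534 + \left(4 + 81 - 45\right) = 6534 + 40 = 6574$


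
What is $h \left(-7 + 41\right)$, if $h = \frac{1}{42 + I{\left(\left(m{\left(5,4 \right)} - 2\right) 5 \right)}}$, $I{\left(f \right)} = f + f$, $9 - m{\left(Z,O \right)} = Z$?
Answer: $\frac{17}{31} \approx 0.54839$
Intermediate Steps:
$m{\left(Z,O \right)} = 9 - Z$
$I{\left(f \right)} = 2 f$
$h = \frac{1}{62}$ ($h = \frac{1}{42 + 2 \left(\left(9 - 5\right) - 2\right) 5} = \frac{1}{42 + 2 \left(4 - 2\right) 5} = \frac{1}{42 + 2 \cdot 2 \cdot 5} = \frac{1}{42 + 2 \cdot 10} = \frac{1}{42 + 20} = \frac{1}{62} \approx 0.016129$)
$h \left(-7 + 41\right) = \frac{-7 + 41}{62} = \frac{1}{62} \cdot 34 = \frac{17}{31}$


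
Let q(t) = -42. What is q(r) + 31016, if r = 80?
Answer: 30974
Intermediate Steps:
q(r) + 31016 = -42 + 31016 = 30974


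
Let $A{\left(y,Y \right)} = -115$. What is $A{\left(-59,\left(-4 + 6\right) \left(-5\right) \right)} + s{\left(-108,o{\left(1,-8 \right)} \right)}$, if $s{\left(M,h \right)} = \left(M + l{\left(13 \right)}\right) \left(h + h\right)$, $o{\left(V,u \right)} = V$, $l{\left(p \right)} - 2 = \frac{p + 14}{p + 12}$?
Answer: $- \frac{8121}{25} \approx -324.84$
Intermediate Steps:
$l{\left(p \right)} = 2 + \frac{14 + p}{12 + p}$ ($l{\left(p \right)} = 2 + \frac{p + 14}{p + 12} = 2 + \frac{14 + p}{12 + p}$)
$s{\left(M,h \right)} = 2 h \left(\frac{77}{25} + M\right)$ ($s{\left(M,h \right)} = \left(M + \frac{38 + 3 \cdot 13}{12 + 13}\right) \left(h + h\right) = \left(M + \frac{38 + 39}{25}\right) 2 h = \left(M + \frac{1}{25} \cdot 77\right) 2 h = \left(M + \frac{77}{25}\right) 2 h = \left(\frac{77}{25} + M\right) 2 h = 2 h \left(\frac{77}{25} + M\right)$)
$A{\left(-59,\left(-4 + 6\right) \left(-5\right) \right)} + s{\left(-108,o{\left(1,-8 \right)} \right)} = -115 + \frac{2}{25} \cdot 1 \left(77 + 25 \left(-108\right)\right) = -115 + \frac{2}{25} \cdot 1 \left(77 - 2700\right) = -115 + \frac{2}{25} \cdot 1 \left(-2623\right) = -115 - \frac{5246}{25} = - \frac{8121}{25}$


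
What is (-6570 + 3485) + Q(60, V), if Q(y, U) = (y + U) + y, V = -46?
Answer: -3011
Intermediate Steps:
Q(y, U) = U + 2*y (Q(y, U) = (U + y) + y = U + 2*y)
(-6570 + 3485) + Q(60, V) = (-6570 + 3485) + (-46 + 2*60) = -3085 + (-46 + 120) = -3085 + 74 = -3011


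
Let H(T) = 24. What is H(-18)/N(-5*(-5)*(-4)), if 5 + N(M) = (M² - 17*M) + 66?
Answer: 24/11761 ≈ 0.0020406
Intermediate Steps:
N(M) = 61 + M² - 17*M (N(M) = -5 + ((M² - 17*M) + 66) = -5 + (66 + M² - 17*M) = 61 + M² - 17*M)
H(-18)/N(-5*(-5)*(-4)) = 24/(61 + (-5*(-5)*(-4))² - 17*(-5*(-5))*(-4)) = 24/(61 + (25*(-4))² - 425*(-4)) = 24/(61 + (-100)² - 17*(-100)) = 24/(61 + 10000 + 1700) = 24/11761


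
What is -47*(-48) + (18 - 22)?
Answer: 2252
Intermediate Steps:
-47*(-48) + (18 - 22) = 2256 - 4 = 2252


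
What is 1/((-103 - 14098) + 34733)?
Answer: 1/20532 ≈ 4.8704e-5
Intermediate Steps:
1/((-103 - 14098) + 34733) = 1/(-14201 + 34733) = 1/20532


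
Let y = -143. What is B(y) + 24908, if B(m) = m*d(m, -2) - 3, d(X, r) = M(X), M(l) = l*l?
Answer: -2899302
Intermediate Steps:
M(l) = l²
d(X, r) = X²
B(m) = -3 + m³ (B(m) = m*m² - 3 = m³ - 3 = -3 + m³)
B(y) + 24908 = (-3 + (-143)³) + 24908 = (-3 - 2924207) + 24908 = -2924210 + 24908 = -2899302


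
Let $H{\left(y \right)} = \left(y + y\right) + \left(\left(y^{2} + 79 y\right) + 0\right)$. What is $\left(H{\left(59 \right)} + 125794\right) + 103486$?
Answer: $237540$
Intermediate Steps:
$H{\left(y \right)} = y^{2} + 81 y$ ($H{\left(y \right)} = 2 y + \left(y^{2} + 79 y\right) = y^{2} + 81 y$)
$\left(H{\left(59 \right)} + 125794\right) + 103486 = \left(59 \left(81 + 59\right) + 125794\right) + 103486 = \left(59 \cdot 140 + 125794\right) + 103486 = \left(8260 + 125794\right) + 103486 = 134054 + 103486 = 237540$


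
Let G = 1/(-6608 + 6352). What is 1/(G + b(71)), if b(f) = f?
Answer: 256/18175 ≈ 0.014085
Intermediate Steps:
G = -1/256 (G = 1/(-256) = -1/256 ≈ -0.0039063)
1/(G + b(71)) = 1/(-1/256 + 71) = 1/(18175/256) = 256/18175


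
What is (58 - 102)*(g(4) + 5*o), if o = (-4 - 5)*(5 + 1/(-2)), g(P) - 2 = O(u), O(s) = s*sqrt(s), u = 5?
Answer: 8822 - 220*sqrt(5) ≈ 8330.1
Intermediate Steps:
O(s) = s**(3/2)
g(P) = 2 + 5*sqrt(5) (g(P) = 2 + 5**(3/2) = 2 + 5*sqrt(5))
o = -81/2 (o = -9*(5 - 1/2) = -9*9/2 = -81/2 ≈ -40.500)
(58 - 102)*(g(4) + 5*o) = (58 - 102)*((2 + 5*sqrt(5)) + 5*(-81/2)) = -44*((2 + 5*sqrt(5)) - 405/2) = -44*(-401/2 + 5*sqrt(5)) = 8822 - 220*sqrt(5)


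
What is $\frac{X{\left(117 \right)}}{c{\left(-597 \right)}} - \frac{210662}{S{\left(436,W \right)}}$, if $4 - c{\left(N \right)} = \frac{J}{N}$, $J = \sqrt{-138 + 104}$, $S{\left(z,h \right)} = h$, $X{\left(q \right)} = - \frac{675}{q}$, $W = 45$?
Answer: $\frac{- 2738606 \sqrt{34} + 6541806003 i}{585 \left(\sqrt{34} - 2388 i\right)} \approx -4682.8 + 0.0035218 i$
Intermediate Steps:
$J = i \sqrt{34}$ ($J = \sqrt{-34} = i \sqrt{34} \approx 5.8309 i$)
$c{\left(N \right)} = 4 - \frac{i \sqrt{34}}{N}$
$\frac{X{\left(117 \right)}}{c{\left(-597 \right)}} - \frac{210662}{S{\left(436,W \right)}} = \frac{\left(-675\right) \frac{1}{117}}{4 - \frac{i \sqrt{34}}{-597}} - \frac{210662}{45} = \frac{\left(-675\right) \frac{1}{117}}{4 - i \sqrt{34} \left(- \frac{1}{597}\right)} - \frac{210662}{45} = - \frac{75}{13 \left(4 + \frac{i \sqrt{34}}{597}\right)} - \frac{210662}{45} = - \frac{210662}{45} - \frac{75}{13 \left(4 + \frac{i \sqrt{34}}{597}\right)}$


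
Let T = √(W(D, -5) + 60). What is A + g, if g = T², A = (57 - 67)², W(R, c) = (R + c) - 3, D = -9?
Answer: 143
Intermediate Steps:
W(R, c) = -3 + R + c
T = √43 (T = √((-3 - 9 - 5) + 60) = √(-17 + 60) = √43 ≈ 6.5574)
A = 100 (A = (-10)² = 100)
g = 43 (g = (√43)² = 43)
A + g = 100 + 43 = 143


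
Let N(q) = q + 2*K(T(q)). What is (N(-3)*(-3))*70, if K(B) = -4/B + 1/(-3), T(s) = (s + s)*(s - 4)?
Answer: 810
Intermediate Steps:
T(s) = 2*s*(-4 + s) (T(s) = (2*s)*(-4 + s) = 2*s*(-4 + s))
K(B) = -1/3 - 4/B (K(B) = -4/B + 1*(-1/3) = -4/B - 1/3 = -1/3 - 4/B)
N(q) = q + (-12 - 2*q*(-4 + q))/(3*q*(-4 + q)) (N(q) = q + 2*((-12 - 2*q*(-4 + q))/(3*((2*q*(-4 + q))))) = q + 2*((1/(2*q*(-4 + q)))*(-12 - 2*q*(-4 + q))/3) = q + 2*((-12 - 2*q*(-4 + q))/(6*q*(-4 + q))) = q + (-12 - 2*q*(-4 + q))/(3*q*(-4 + q)))
(N(-3)*(-3))*70 = (((1/3)*(-12 - 14*(-3)**2 + 3*(-3)**3 + 8*(-3))/(-3*(-4 - 3)))*(-3))*70 = (((1/3)*(-1/3)*(-12 - 14*9 + 3*(-27) - 24)/(-7))*(-3))*70 = (((1/3)*(-1/3)*(-1/7)*(-12 - 126 - 81 - 24))*(-3))*70 = (((1/3)*(-1/3)*(-1/7)*(-243))*(-3))*70 = -27/7*(-3)*70 = (81/7)*70 = 810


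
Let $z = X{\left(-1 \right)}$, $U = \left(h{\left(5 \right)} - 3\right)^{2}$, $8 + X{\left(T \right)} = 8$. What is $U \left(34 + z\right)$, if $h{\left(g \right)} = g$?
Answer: $136$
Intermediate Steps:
$X{\left(T \right)} = 0$ ($X{\left(T \right)} = -8 + 8 = 0$)
$U = 4$ ($U = \left(5 - 3\right)^{2} = 2^{2} = 4$)
$z = 0$
$U \left(34 + z\right) = 4 \left(34 + 0\right) = 4 \cdot 34 = 136$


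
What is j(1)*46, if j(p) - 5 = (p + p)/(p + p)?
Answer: 276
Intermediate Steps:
j(p) = 6 (j(p) = 5 + (p + p)/(p + p) = 5 + (2*p)/((2*p)) = 5 + (2*p)*(1/(2*p)) = 5 + 1 = 6)
j(1)*46 = 6*46 = 276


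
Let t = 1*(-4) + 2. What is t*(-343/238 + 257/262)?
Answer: 2050/2227 ≈ 0.92052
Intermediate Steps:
t = -2 (t = -4 + 2 = -2)
t*(-343/238 + 257/262) = -2*(-343/238 + 257/262) = -2*(-343*1/238 + 257*(1/262)) = -2*(-49/34 + 257/262) = -2*(-1025/2227) = 2050/2227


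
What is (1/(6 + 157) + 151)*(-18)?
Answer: -443052/163 ≈ -2718.1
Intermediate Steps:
(1/(6 + 157) + 151)*(-18) = (1/163 + 151)*(-18) = (24614/163)*(-18) = -443052/163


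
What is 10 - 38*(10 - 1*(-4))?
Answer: -522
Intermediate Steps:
10 - 38*(10 - 1*(-4)) = 10 - 38*(10 + 4) = 10 - 38*14 = 10 - 532 = -522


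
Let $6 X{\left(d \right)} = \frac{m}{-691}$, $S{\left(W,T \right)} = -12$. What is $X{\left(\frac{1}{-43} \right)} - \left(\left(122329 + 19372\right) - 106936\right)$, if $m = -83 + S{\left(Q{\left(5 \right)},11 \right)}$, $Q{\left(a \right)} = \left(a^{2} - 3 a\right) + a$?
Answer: $- \frac{144135595}{4146} \approx -34765.0$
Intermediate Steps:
$Q{\left(a \right)} = a^{2} - 2 a$
$m = -95$ ($m = -83 - 12 = -95$)
$X{\left(d \right)} = \frac{95}{4146}$ ($X{\left(d \right)} = \frac{\left(-95\right) \frac{1}{-691}}{6} = \frac{\left(-95\right) \left(- \frac{1}{691}\right)}{6} = \frac{1}{6} \cdot \frac{95}{691} = \frac{95}{4146}$)
$X{\left(\frac{1}{-43} \right)} - \left(\left(122329 + 19372\right) - 106936\right) = \frac{95}{4146} - \left(\left(122329 + 19372\right) - 106936\right) = \frac{95}{4146} - \left(141701 - 106936\right) = \frac{95}{4146} - 34765 = - \frac{144135595}{4146}$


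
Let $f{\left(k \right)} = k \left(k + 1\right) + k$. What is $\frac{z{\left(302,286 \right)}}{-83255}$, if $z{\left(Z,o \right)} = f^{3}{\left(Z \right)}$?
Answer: $- \frac{773822903386112}{83255} \approx -9.2946 \cdot 10^{9}$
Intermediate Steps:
$f{\left(k \right)} = k + k \left(1 + k\right)$ ($f{\left(k \right)} = k \left(1 + k\right) + k = k + k \left(1 + k\right)$)
$z{\left(Z,o \right)} = Z^{3} \left(2 + Z\right)^{3}$ ($z{\left(Z,o \right)} = \left(Z \left(2 + Z\right)\right)^{3} = Z^{3} \left(2 + Z\right)^{3}$)
$\frac{z{\left(302,286 \right)}}{-83255} = \frac{302^{3} \left(2 + 302\right)^{3}}{-83255} = 27543608 \cdot 304^{3} \left(- \frac{1}{83255}\right) = 27543608 \cdot 28094464 \left(- \frac{1}{83255}\right) = 773822903386112 \left(- \frac{1}{83255}\right) = - \frac{773822903386112}{83255}$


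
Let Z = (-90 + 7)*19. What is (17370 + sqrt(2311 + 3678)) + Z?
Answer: 15793 + sqrt(5989) ≈ 15870.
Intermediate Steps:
Z = -1577 (Z = -83*19 = -1577)
(17370 + sqrt(2311 + 3678)) + Z = (17370 + sqrt(2311 + 3678)) - 1577 = (17370 + sqrt(5989)) - 1577 = 15793 + sqrt(5989)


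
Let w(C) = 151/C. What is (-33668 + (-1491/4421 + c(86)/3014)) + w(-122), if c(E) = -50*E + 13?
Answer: -13684205340485/406409267 ≈ -33671.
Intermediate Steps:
c(E) = 13 - 50*E
(-33668 + (-1491/4421 + c(86)/3014)) + w(-122) = (-33668 + (-1491/4421 + (13 - 50*86)/3014)) + 151/(-122) = (-33668 + (-1491*1/4421 + (13 - 4300)*(1/3014))) + 151*(-1/122) = (-33668 + (-1491/4421 - 4287*1/3014)) - 151/122 = (-33668 + (-1491/4421 - 4287/3014)) - 151/122 = (-33668 - 23446701/13324894) - 151/122 = -448645977893/13324894 - 151/122 = -13684205340485/406409267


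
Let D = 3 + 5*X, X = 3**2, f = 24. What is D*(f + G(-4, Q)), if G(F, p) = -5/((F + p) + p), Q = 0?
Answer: 1212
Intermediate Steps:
G(F, p) = -5/(F + 2*p)
X = 9
D = 48 (D = 3 + 5*9 = 3 + 45 = 48)
D*(f + G(-4, Q)) = 48*(24 - 5/(-4 + 2*0)) = 48*(24 - 5/(-4 + 0)) = 48*(24 - 5/(-4)) = 48*(24 - 5*(-1/4)) = 48*(24 + 5/4) = 48*(101/4) = 1212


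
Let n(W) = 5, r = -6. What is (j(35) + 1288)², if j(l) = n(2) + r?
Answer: 1656369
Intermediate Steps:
j(l) = -1 (j(l) = 5 - 6 = -1)
(j(35) + 1288)² = (-1 + 1288)² = 1287² = 1656369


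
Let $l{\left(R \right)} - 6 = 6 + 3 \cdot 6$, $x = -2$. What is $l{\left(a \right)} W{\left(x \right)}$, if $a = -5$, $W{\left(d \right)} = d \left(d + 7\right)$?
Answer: $-300$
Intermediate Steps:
$W{\left(d \right)} = d \left(7 + d\right)$
$l{\left(R \right)} = 30$ ($l{\left(R \right)} = 6 + \left(6 + 3 \cdot 6\right) = 6 + \left(6 + 18\right) = 6 + 24 = 30$)
$l{\left(a \right)} W{\left(x \right)} = 30 \left(- 2 \left(7 - 2\right)\right) = 30 \left(\left(-2\right) 5\right) = 30 \left(-10\right) = -300$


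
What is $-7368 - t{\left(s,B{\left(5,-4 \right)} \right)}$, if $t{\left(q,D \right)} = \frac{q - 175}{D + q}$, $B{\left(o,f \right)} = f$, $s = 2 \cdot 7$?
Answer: $- \frac{73519}{10} \approx -7351.9$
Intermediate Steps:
$s = 14$
$t{\left(q,D \right)} = \frac{-175 + q}{D + q}$
$-7368 - t{\left(s,B{\left(5,-4 \right)} \right)} = -7368 - \frac{-175 + 14}{-4 + 14} = -7368 - \frac{1}{10} \left(-161\right) = -7368 - - \frac{161}{10} = -7368 + \frac{161}{10} = - \frac{73519}{10}$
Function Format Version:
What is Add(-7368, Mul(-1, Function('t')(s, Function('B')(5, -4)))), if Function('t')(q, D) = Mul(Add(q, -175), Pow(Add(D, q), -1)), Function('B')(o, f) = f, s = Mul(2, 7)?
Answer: Rational(-73519, 10) ≈ -7351.9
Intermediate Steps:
s = 14
Function('t')(q, D) = Mul(Pow(Add(D, q), -1), Add(-175, q)) (Function('t')(q, D) = Mul(Add(-175, q), Pow(Add(D, q), -1)) = Mul(Pow(Add(D, q), -1), Add(-175, q)))
Add(-7368, Mul(-1, Function('t')(s, Function('B')(5, -4)))) = Add(-7368, Mul(-1, Mul(Pow(Add(-4, 14), -1), Add(-175, 14)))) = Add(-7368, Mul(-1, Mul(Pow(10, -1), -161))) = Add(-7368, Mul(-1, Mul(Rational(1, 10), -161))) = Add(-7368, Mul(-1, Rational(-161, 10))) = Add(-7368, Rational(161, 10)) = Rational(-73519, 10)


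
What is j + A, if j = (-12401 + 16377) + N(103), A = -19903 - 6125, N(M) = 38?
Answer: -22014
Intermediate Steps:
A = -26028
j = 4014 (j = (-12401 + 16377) + 38 = 3976 + 38 = 4014)
j + A = 4014 - 26028 = -22014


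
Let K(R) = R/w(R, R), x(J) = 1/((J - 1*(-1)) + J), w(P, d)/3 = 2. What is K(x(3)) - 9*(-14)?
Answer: 5293/42 ≈ 126.02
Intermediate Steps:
w(P, d) = 6 (w(P, d) = 3*2 = 6)
x(J) = 1/(1 + 2*J) (x(J) = 1/((J + 1) + J) = 1/((1 + J) + J) = 1/(1 + 2*J))
K(R) = R/6
K(x(3)) - 9*(-14) = 1/(6*(1 + 2*3)) - 9*(-14) = 1/(6*(1 + 6)) + 126 = (⅙)/7 + 126 = (⅙)*(⅐) + 126 = 1/42 + 126 = 5293/42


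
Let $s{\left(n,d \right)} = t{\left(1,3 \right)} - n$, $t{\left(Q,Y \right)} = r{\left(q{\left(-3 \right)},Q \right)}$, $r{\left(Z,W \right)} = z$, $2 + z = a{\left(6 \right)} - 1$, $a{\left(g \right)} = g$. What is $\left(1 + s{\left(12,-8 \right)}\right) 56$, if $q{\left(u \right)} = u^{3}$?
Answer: $-448$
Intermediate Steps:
$z = 3$ ($z = -2 + \left(6 - 1\right) = -2 + 5 = 3$)
$r{\left(Z,W \right)} = 3$
$t{\left(Q,Y \right)} = 3$
$s{\left(n,d \right)} = 3 - n$
$\left(1 + s{\left(12,-8 \right)}\right) 56 = \left(1 + \left(3 - 12\right)\right) 56 = \left(1 - 9\right) 56 = \left(-8\right) 56 = -448$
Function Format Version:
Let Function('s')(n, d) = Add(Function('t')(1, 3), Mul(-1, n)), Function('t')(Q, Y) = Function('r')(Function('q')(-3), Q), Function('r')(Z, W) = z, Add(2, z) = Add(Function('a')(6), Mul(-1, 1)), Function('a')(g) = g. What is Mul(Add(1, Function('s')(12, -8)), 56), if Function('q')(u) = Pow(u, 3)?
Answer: -448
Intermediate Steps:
z = 3 (z = Add(-2, Add(6, Mul(-1, 1))) = Add(-2, Add(6, -1)) = Add(-2, 5) = 3)
Function('r')(Z, W) = 3
Function('t')(Q, Y) = 3
Function('s')(n, d) = Add(3, Mul(-1, n))
Mul(Add(1, Function('s')(12, -8)), 56) = Mul(Add(1, Add(3, Mul(-1, 12))), 56) = Mul(Add(1, Add(3, -12)), 56) = Mul(Add(1, -9), 56) = Mul(-8, 56) = -448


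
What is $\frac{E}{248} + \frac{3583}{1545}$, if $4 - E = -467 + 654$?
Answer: $\frac{605849}{383160} \approx 1.5812$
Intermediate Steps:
$E = -183$ ($E = 4 - \left(-467 + 654\right) = 4 - 187 = -183$)
$\frac{E}{248} + \frac{3583}{1545} = - \frac{183}{248} + \frac{3583}{1545} = \frac{605849}{383160}$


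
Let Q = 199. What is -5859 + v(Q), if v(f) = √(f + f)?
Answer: -5859 + √398 ≈ -5839.0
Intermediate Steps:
v(f) = √2*√f (v(f) = √(2*f) = √2*√f)
-5859 + v(Q) = -5859 + √2*√199 = -5859 + √398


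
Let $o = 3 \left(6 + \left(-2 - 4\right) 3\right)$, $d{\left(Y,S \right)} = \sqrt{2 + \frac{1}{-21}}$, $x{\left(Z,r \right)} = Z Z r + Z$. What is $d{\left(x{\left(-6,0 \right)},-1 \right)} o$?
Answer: $- \frac{12 \sqrt{861}}{7} \approx -50.302$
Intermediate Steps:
$x{\left(Z,r \right)} = Z + r Z^{2}$ ($x{\left(Z,r \right)} = Z^{2} r + Z = r Z^{2} + Z = Z + r Z^{2}$)
$d{\left(Y,S \right)} = \frac{\sqrt{861}}{21}$ ($d{\left(Y,S \right)} = \sqrt{2 - \frac{1}{21}} = \sqrt{\frac{41}{21}} = \frac{\sqrt{861}}{21}$)
$o = -36$ ($o = 3 \left(6 - 18\right) = 3 \left(-12\right) = -36$)
$d{\left(x{\left(-6,0 \right)},-1 \right)} o = \frac{\sqrt{861}}{21} \left(-36\right) = - \frac{12 \sqrt{861}}{7}$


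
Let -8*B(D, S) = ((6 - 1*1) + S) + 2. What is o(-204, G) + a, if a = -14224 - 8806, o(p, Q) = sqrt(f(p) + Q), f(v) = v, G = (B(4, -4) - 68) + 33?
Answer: -23030 + I*sqrt(3830)/4 ≈ -23030.0 + 15.472*I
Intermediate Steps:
B(D, S) = -7/8 - S/8 (B(D, S) = -(((6 - 1*1) + S) + 2)/8 = -(((6 - 1) + S) + 2)/8 = -((5 + S) + 2)/8 = -(7 + S)/8 = -7/8 - S/8)
G = -283/8 (G = ((-7/8 - 1/8*(-4)) - 68) + 33 = ((-7/8 + 1/2) - 68) + 33 = (-3/8 - 68) + 33 = -547/8 + 33 = -283/8 ≈ -35.375)
o(p, Q) = sqrt(Q + p) (o(p, Q) = sqrt(p + Q) = sqrt(Q + p))
a = -23030
o(-204, G) + a = sqrt(-283/8 - 204) - 23030 = sqrt(-1915/8) - 23030 = I*sqrt(3830)/4 - 23030 = -23030 + I*sqrt(3830)/4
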